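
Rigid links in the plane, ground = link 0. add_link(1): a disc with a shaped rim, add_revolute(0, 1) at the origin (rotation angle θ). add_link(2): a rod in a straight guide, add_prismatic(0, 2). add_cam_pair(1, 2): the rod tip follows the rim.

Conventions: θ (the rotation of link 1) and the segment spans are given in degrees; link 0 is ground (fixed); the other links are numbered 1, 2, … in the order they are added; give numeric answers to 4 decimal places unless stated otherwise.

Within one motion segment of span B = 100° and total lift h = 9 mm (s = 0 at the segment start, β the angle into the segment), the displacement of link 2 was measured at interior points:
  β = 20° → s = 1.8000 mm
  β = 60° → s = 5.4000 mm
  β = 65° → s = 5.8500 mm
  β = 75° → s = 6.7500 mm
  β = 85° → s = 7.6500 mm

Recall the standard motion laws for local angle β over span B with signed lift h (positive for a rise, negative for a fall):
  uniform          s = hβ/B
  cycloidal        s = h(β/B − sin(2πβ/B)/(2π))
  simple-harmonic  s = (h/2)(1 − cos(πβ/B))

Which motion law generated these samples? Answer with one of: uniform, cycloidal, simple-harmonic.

candidates at β/B = r: uniform s = h·r (linear in β); cycloidal s = h·(r − sin(2πr)/(2π)); simple-harmonic s = (h/2)(1 − cos(πr))
β=20°: printed 1.8000 | uniform 1.8000, cycloidal 0.4377, simple-harmonic 0.8594
β=60°: printed 5.4000 | uniform 5.4000, cycloidal 6.2419, simple-harmonic 5.8906
β=65°: printed 5.8500 | uniform 5.8500, cycloidal 7.0088, simple-harmonic 6.5430
β=75°: printed 6.7500 | uniform 6.7500, cycloidal 8.1824, simple-harmonic 7.6820
β=85°: printed 7.6500 | uniform 7.6500, cycloidal 8.8088, simple-harmonic 8.5095
only one law matches every sample → uniform

uniform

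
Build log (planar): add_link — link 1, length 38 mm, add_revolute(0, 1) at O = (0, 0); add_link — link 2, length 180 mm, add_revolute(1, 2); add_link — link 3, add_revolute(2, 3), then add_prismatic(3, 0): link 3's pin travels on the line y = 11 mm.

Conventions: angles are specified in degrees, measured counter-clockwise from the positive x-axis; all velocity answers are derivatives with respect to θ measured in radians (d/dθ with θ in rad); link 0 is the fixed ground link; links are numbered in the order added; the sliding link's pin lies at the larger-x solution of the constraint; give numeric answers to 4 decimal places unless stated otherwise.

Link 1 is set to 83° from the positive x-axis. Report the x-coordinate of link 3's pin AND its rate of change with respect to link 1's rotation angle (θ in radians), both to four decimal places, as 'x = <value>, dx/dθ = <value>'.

geometry: r = 38 mm, L = 180 mm, e = 11 mm
crank pin P = (r cos θ, r sin θ) = (4.631035, 37.716754)
h = r sin θ − e = 37.716754 − 11 = 26.716754
x = r cos θ + √(L² − h²) = 4.631035 + 178.006222 = 182.637257
dx/dθ = −r sin θ − h·r cos θ/√(L² − h²) (θ in radians; h = 26.716754) = -38.411821

x = 182.6373, dx/dθ = -38.4118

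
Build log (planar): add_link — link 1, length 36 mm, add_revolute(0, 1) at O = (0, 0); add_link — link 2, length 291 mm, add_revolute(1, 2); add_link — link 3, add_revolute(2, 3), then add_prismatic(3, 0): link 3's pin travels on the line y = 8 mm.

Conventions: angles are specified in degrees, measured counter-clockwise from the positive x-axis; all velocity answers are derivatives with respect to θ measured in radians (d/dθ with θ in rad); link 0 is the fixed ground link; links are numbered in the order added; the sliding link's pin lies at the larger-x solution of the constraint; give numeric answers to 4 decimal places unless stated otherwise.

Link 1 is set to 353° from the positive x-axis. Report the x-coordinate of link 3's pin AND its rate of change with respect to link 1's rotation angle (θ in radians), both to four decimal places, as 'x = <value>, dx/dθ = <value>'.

geometry: r = 36 mm, L = 291 mm, e = 8 mm
crank pin P = (r cos θ, r sin θ) = (35.731661, -4.387296)
h = r sin θ − e = -4.387296 − 8 = -12.387296
x = r cos θ + √(L² − h²) = 35.731661 + 290.736229 = 326.467891
dx/dθ = −r sin θ − h·r cos θ/√(L² − h²) (θ in radians; h = -12.387296) = 5.909703

x = 326.4679, dx/dθ = 5.9097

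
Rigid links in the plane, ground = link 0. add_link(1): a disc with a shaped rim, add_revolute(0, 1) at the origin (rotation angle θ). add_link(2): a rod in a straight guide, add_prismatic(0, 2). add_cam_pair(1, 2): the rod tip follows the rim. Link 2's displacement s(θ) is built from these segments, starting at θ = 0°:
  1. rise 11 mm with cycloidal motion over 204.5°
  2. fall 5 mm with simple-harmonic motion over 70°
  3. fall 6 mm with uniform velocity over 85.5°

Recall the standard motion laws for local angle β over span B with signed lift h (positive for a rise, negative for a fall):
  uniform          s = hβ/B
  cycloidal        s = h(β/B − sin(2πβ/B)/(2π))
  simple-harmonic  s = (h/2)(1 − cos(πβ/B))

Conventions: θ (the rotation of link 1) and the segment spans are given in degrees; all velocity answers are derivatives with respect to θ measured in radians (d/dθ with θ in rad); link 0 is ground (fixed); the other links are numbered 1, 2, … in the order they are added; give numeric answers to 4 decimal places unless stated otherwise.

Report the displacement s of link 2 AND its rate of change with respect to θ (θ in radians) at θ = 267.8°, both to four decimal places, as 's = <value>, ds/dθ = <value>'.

segment 1 (0° to 204.5°, cycloidal, h = 11) is passed completely: s = 0.0000 + (11) = 11.0000
θ = 267.8° falls in segment 2 (204.5° to 274.5°, simple-harmonic, h = -5): β = 267.8 − 204.5 = 63.3°, B = 70°; Δs = -5/2·(1 − cos(π·0.9043)) = -4.8878; s = 11.0000 − 4.8878 = 6.1122
velocity in seg [204.5°–274.5°] (simple-harmonic), θ in radians: β = 63.3° = 1.1048 rad, B = 70° = 1.2217 rad; ds/dθ = (πh/(2B)) sin(πβ/B) = (π·(-5)/(2·1.2217)) sin(π·0.9043) = -1.904042 mm/rad

s = 6.1122, ds/dθ = -1.9040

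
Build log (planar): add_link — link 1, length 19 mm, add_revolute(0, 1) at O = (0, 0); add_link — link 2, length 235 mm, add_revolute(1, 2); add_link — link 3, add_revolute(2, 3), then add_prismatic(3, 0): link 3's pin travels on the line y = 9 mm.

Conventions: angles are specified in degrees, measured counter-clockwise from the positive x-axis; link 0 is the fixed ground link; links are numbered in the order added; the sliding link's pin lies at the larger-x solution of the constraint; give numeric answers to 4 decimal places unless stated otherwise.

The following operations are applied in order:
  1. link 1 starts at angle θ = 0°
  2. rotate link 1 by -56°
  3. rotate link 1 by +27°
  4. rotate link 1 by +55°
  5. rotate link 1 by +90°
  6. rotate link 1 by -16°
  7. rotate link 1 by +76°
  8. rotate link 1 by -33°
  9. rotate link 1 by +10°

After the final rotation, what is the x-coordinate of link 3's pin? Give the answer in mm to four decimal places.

geometry: r = 19 mm, L = 235 mm, e = 9 mm; θ starts at 0°
rotate link 1 by -56°: θ ← 0° -56° = -56°
rotate link 1 by +27°: θ ← -56° +27° = -29°
rotate link 1 by +55°: θ ← -29° +55° = 26°
rotate link 1 by +90°: θ ← 26° +90° = 116°
rotate link 1 by -16°: θ ← 116° -16° = 100°
rotate link 1 by +76°: θ ← 100° +76° = 176°
rotate link 1 by -33°: θ ← 176° -33° = 143°
rotate link 1 by +10°: θ ← 143° +10° = 153°
crank pin P = (r cos θ, r sin θ) = (-16.929124, 8.625819)
h = r sin θ − e = 8.625819 − 9 = -0.374181
x = r cos θ + √(L² − h²) = -16.929124 + 234.999702 = 218.070578

218.0706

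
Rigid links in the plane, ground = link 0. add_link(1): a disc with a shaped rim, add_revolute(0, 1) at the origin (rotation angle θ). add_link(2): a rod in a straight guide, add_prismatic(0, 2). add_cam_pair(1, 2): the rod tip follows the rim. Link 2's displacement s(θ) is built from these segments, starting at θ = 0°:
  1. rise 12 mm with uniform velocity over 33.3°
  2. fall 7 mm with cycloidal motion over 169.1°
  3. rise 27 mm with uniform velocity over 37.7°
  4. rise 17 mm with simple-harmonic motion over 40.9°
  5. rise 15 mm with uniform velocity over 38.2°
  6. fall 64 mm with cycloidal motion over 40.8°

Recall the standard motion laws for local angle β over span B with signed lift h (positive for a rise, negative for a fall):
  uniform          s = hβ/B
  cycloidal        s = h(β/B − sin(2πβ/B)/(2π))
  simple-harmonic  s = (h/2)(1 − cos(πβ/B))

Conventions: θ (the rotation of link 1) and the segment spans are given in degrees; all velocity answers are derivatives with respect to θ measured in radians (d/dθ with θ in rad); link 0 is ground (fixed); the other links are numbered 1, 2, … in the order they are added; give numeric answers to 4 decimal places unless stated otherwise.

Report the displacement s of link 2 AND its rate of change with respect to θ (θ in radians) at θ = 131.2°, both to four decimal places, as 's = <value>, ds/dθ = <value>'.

segment 1 (0° to 33.3°, uniform, h = 12) is passed completely: s = 0.0000 + (12) = 12.0000
θ = 131.2° falls in segment 2 (33.3° to 202.4°, cycloidal, h = -7): β = 131.2 − 33.3 = 97.9°, B = 169.1°; Δs = -7·(0.5789 − sin(2π·0.5789)/(2π)) = -4.5829; s = 12.0000 − 4.5829 = 7.4171
velocity in seg [33.3°–202.4°] (cycloidal), θ in radians: β = 97.9° = 1.7087 rad, B = 169.1° = 2.9514 rad; ds/dθ = (h/B)(1 − cos(2πβ/B)) = ((-7)/2.9514)(1 − cos(2π·0.5789)) = -4.457726 mm/rad

s = 7.4171, ds/dθ = -4.4577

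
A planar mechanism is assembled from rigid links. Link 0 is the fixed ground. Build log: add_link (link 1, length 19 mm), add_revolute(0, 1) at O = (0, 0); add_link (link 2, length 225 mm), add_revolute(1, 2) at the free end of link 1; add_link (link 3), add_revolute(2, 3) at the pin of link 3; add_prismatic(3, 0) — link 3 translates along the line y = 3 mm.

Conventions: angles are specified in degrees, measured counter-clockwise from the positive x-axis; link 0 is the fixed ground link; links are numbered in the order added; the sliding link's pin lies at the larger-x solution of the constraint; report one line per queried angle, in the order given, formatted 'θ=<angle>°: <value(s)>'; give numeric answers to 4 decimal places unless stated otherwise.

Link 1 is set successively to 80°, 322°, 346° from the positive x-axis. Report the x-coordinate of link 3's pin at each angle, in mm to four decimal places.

geometry: r = 19 mm, L = 225 mm, e = 3 mm
θ=80°: crank pin P = (r cos θ, r sin θ) = (3.299315, 18.711347)
θ=80°: h = r sin θ − e = 18.711347 − 3 = 15.711347
θ=80°: x = r cos θ + √(L² − h²) = 3.299315 + 224.450782 = 227.750097
θ=322°: crank pin P = (r cos θ, r sin θ) = (14.972204, -11.697568)
θ=322°: h = r sin θ − e = -11.697568 − 3 = -14.697568
θ=322°: x = r cos θ + √(L² − h²) = 14.972204 + 224.519446 = 239.491650
θ=346°: crank pin P = (r cos θ, r sin θ) = (18.435619, -4.596516)
θ=346°: h = r sin θ − e = -4.596516 − 3 = -7.596516
θ=346°: x = r cos θ + √(L² − h²) = 18.435619 + 224.871726 = 243.307344

θ=80°: 227.7501
θ=322°: 239.4917
θ=346°: 243.3073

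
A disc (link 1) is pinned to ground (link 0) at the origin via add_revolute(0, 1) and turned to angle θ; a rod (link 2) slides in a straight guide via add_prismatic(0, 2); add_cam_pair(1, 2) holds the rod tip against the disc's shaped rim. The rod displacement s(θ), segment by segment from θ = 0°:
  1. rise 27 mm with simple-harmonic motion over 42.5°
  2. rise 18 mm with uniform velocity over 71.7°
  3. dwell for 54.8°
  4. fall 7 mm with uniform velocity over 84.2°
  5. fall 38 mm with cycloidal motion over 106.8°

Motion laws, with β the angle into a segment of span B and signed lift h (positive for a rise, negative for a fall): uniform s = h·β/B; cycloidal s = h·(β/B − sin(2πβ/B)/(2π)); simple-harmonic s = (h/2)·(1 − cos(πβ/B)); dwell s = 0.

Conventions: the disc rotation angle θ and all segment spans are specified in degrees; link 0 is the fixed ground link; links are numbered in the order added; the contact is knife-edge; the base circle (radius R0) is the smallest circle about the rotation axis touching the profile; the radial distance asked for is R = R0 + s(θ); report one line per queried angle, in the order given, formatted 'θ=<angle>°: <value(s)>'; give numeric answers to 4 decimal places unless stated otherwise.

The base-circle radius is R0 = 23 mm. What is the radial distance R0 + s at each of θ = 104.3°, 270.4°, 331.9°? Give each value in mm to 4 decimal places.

segment 1 (0° to 42.5°, simple-harmonic, h = 27) is passed completely: s = 0.0000 + (27) = 27.0000
θ = 104.3° falls in segment 2 (42.5° to 114.2°, uniform, h = 18): β = 104.3 − 42.5 = 61.8°, B = 71.7°; Δs = 18·61.8/71.7 = 15.5146; s = 27.0000 + 15.5146 = 42.5146
segment 2 (42.5° to 114.2°, uniform, h = 18) is passed completely: s = 27.0000 + (18) = 45.0000
segment 3 (114.2° to 169°, dwell): s unchanged at 45.0000
segment 4 (169° to 253.2°, uniform, h = -7) is passed completely: s = 45.0000 + (-7) = 38.0000
θ = 270.4° falls in segment 5 (253.2° to 360°, cycloidal, h = -38): β = 270.4 − 253.2 = 17.2°, B = 106.8°; Δs = -38·(0.1610 − sin(2π·0.1610)/(2π)) = -0.9922; s = 38.0000 − 0.9922 = 37.0078
θ = 331.9° falls in segment 5 (253.2° to 360°, cycloidal, h = -38): β = 331.9 − 253.2 = 78.7°, B = 106.8°; Δs = -38·(0.7369 − sin(2π·0.7369)/(2π)) = -34.0293; s = 38.0000 − 34.0293 = 3.9707
θ=104.3°: R = R0 + s = 23 + 42.5146 = 65.5146
θ=270.4°: R = R0 + s = 23 + 37.0078 = 60.0078
θ=331.9°: R = R0 + s = 23 + 3.9707 = 26.9707

θ=104.3°: 65.5146
θ=270.4°: 60.0078
θ=331.9°: 26.9707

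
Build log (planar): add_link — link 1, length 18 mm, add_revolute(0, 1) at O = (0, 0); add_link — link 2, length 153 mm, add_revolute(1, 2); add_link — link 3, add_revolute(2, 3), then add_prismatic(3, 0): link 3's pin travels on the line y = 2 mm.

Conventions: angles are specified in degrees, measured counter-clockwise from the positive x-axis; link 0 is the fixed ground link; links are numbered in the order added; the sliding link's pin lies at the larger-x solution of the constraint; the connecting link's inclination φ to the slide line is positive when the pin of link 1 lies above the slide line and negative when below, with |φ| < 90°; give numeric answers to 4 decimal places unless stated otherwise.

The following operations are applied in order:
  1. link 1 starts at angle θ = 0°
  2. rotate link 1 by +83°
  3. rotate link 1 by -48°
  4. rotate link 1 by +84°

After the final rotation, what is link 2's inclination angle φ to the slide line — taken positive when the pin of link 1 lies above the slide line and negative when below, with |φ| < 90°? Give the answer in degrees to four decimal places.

geometry: r = 18 mm, L = 153 mm, e = 2 mm; θ starts at 0°
rotate link 1 by +83°: θ ← 0° +83° = 83°
rotate link 1 by -48°: θ ← 83° -48° = 35°
rotate link 1 by +84°: θ ← 35° +84° = 119°
h = r sin θ − e = 15.743155 − 2 = 13.743155
sin φ = h / L = 13.743155 / 153 = 0.08982454
φ = arcsin(0.08982454) = 5.153513°

5.1535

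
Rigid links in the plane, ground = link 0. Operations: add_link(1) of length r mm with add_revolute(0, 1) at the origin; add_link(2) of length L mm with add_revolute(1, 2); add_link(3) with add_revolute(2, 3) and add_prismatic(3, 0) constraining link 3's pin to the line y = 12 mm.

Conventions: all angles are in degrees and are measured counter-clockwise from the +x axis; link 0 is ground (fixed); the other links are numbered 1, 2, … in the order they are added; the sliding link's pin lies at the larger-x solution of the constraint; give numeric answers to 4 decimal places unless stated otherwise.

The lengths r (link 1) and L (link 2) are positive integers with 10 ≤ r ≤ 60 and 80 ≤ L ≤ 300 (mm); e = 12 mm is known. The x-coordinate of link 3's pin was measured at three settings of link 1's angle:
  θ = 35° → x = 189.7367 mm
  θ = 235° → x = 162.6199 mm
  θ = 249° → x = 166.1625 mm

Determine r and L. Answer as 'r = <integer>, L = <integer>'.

constraint per measurement: (x − r cos θ)² + (r sin θ − e)² = L²
subtracting the θ₁ and θ₂ equations cancels the r² and L² terms:
r = (x₁² − x₂²) / (2[(x₁cos θ₁ + e sin θ₁) − (x₂cos θ₂ + e sin θ₂)]) = 18.0000 → r = 18
L² = (x₁ − r cos θ₁)² + (r sin θ₁ − e)² = 30624.9949 → L = 175.0000 → L = 175
check at θ₃=249°: x = 166.1625 (printed 166.1625) ✓

r = 18, L = 175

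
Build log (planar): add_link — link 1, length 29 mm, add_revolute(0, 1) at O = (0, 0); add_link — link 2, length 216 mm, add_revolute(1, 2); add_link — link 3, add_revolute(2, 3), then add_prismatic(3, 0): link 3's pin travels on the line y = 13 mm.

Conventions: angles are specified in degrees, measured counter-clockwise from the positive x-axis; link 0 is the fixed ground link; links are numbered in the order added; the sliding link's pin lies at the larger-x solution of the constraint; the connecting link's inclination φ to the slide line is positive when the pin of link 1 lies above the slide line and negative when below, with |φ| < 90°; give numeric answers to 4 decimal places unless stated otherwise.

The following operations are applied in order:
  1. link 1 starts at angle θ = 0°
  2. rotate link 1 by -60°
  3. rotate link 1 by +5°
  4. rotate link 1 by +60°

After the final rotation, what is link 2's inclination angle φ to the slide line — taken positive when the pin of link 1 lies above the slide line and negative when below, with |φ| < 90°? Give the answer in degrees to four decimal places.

geometry: r = 29 mm, L = 216 mm, e = 13 mm; θ starts at 0°
rotate link 1 by -60°: θ ← 0° -60° = -60°
rotate link 1 by +5°: θ ← -60° +5° = -55°
rotate link 1 by +60°: θ ← -55° +60° = 5°
h = r sin θ − e = 2.527517 − 13 = -10.472483
sin φ = h / L = -10.472483 / 216 = -0.04848372
φ = arcsin(-0.04848372) = -2.779002°

-2.7790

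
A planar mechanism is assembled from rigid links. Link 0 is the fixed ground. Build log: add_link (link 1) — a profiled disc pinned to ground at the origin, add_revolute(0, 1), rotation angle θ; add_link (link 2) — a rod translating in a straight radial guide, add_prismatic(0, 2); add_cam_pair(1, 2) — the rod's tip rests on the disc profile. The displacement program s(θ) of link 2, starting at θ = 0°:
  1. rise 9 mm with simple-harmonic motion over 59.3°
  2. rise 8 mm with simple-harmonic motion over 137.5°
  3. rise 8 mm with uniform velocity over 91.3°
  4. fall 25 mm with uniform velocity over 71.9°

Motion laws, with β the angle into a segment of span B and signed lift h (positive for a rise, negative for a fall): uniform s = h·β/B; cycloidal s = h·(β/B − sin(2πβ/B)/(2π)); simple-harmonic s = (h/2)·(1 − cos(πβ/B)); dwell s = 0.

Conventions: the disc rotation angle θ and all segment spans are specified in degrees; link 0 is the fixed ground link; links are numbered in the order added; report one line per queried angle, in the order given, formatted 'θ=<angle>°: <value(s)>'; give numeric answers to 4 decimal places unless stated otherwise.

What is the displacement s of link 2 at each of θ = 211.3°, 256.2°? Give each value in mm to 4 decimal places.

seg 1 [0°–59.3°] simple-harmonic, h=9: full span → s += 9 → s = 9.0000
seg 2 [59.3°–196.8°] simple-harmonic, h=8: full span → s += 8 → s = 17.0000
seg 3 [196.8°–288.1°] uniform, h=8: θ=211.3° here. β=14.5, B=91.3. 8·14.5/91.3 = 1.2705 → s = 18.2705
seg 3 [196.8°–288.1°] uniform, h=8: θ=256.2° here. β=59.4, B=91.3. 8·59.4/91.3 = 5.2048 → s = 22.2048

θ=211.3°: 18.2705
θ=256.2°: 22.2048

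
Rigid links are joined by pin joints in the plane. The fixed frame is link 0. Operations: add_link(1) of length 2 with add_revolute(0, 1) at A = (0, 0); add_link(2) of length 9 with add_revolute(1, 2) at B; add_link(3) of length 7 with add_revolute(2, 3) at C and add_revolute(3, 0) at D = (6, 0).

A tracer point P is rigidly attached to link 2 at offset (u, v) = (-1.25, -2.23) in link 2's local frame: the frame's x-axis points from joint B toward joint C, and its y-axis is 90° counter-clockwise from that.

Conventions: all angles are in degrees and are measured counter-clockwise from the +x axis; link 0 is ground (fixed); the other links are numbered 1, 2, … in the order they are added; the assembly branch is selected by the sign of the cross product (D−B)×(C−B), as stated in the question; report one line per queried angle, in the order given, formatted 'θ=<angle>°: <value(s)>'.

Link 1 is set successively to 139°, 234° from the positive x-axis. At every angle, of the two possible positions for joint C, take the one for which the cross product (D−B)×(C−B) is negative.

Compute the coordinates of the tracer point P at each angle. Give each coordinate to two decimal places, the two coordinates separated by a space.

A=(0,0), D=(6.00,0)
θ=139°: B = A + 2.00·(cos139°, sin139°) = (-1.5094, 1.3121)
θ=139°: |BD| = 7.6232
θ=139°: circle(B,9.00) ∩ circle(D,7.00): a=5.9105, h=6.7872
θ=139°:   candidates: C₊=(5.4811,6.9807) cross=51.740; C₋=(3.1446,-6.3911) cross=-51.740
θ=139°:   branch - wants cross < 0 → take C=(3.1446,-6.3911) (cross=-51.740)
θ=139°: ex = (C−B)/|BC| = (0.5171,-0.8559); ey = (0.8559,0.5171)
θ=139°: P = B + -1.25·ex + -2.23·ey = (-4.0645,1.2289)
θ=234°: B = A + 2.00·(cos234°, sin234°) = (-1.1756, -1.6180)
θ=234°: |BD| = 7.3557
θ=234°: circle(B,9.00) ∩ circle(D,7.00): a=5.8530, h=6.8368
θ=234°:   candidates: C₊=(3.0302,6.3388) cross=50.290; C₋=(6.0380,-6.9999) cross=-50.290
θ=234°:   branch - wants cross < 0 → take C=(6.0380,-6.9999) (cross=-50.290)
θ=234°: ex = (C−B)/|BC| = (0.8015,-0.5980); ey = (0.5980,0.8015)
θ=234°: P = B + -1.25·ex + -2.23·ey = (-3.5110,-2.6579)

θ=139°: -4.06 1.23
θ=234°: -3.51 -2.66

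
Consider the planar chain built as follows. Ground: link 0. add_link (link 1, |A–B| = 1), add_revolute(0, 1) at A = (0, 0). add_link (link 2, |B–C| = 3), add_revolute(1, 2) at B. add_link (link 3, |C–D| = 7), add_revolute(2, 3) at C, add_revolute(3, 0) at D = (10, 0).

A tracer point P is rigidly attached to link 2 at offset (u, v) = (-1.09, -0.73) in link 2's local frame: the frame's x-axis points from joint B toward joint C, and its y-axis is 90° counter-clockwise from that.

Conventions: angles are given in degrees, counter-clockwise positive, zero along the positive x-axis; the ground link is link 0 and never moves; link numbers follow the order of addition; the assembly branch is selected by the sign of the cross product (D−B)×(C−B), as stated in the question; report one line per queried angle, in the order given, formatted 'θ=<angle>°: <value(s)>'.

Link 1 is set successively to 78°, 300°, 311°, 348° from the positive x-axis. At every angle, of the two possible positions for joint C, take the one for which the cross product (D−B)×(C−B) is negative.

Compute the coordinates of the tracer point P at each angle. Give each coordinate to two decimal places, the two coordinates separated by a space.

A=(0,0), D=(10.00,0)
θ=78°: B = A + 1.00·(cos78°, sin78°) = (0.2079, 0.9781)
θ=78°: |BD| = 9.8408
θ=78°: circle(B,3.00) ∩ circle(D,7.00): a=2.8881, h=0.8119
θ=78°:   candidates: C₊=(3.1624,1.4989) cross=7.989; C₋=(3.0010,-0.1168) cross=-7.989
θ=78°:   branch - wants cross < 0 → take C=(3.0010,-0.1168) (cross=-7.989)
θ=78°: ex = (C−B)/|BC| = (0.9310,-0.3650); ey = (0.3650,0.9310)
θ=78°: P = B + -1.09·ex + -0.73·ey = (-1.0733,0.6963)
θ=300°: B = A + 1.00·(cos300°, sin300°) = (0.5000, -0.8660)
θ=300°: |BD| = 9.5394
θ=300°: circle(B,3.00) ∩ circle(D,7.00): a=2.6731, h=1.3618
θ=300°:   candidates: C₊=(3.0385,0.7328) cross=12.990; C₋=(3.2857,-1.9795) cross=-12.990
θ=300°:   branch - wants cross < 0 → take C=(3.2857,-1.9795) (cross=-12.990)
θ=300°: ex = (C−B)/|BC| = (0.9286,-0.3712); ey = (0.3712,0.9286)
θ=300°: P = B + -1.09·ex + -0.73·ey = (-0.7831,-1.1393)
θ=311°: B = A + 1.00·(cos311°, sin311°) = (0.6561, -0.7547)
θ=311°: |BD| = 9.3744
θ=311°: circle(B,3.00) ∩ circle(D,7.00): a=2.5537, h=1.5743
θ=311°:   candidates: C₊=(3.0747,1.0201) cross=14.759; C₋=(3.3282,-2.1184) cross=-14.759
θ=311°:   branch - wants cross < 0 → take C=(3.3282,-2.1184) (cross=-14.759)
θ=311°: ex = (C−B)/|BC| = (0.8907,-0.4545); ey = (0.4545,0.8907)
θ=311°: P = B + -1.09·ex + -0.73·ey = (-0.6466,-0.9095)
θ=348°: B = A + 1.00·(cos348°, sin348°) = (0.9781, -0.2079)
θ=348°: |BD| = 9.0242
θ=348°: circle(B,3.00) ∩ circle(D,7.00): a=2.2959, h=1.9311
θ=348°:   candidates: C₊=(3.2289,1.7755) cross=17.426; C₋=(3.3179,-2.0856) cross=-17.426
θ=348°:   branch - wants cross < 0 → take C=(3.3179,-2.0856) (cross=-17.426)
θ=348°: ex = (C−B)/|BC| = (0.7799,-0.6259); ey = (0.6259,0.7799)
θ=348°: P = B + -1.09·ex + -0.73·ey = (-0.3289,-0.0950)

θ=78°: -1.07 0.70
θ=300°: -0.78 -1.14
θ=311°: -0.65 -0.91
θ=348°: -0.33 -0.10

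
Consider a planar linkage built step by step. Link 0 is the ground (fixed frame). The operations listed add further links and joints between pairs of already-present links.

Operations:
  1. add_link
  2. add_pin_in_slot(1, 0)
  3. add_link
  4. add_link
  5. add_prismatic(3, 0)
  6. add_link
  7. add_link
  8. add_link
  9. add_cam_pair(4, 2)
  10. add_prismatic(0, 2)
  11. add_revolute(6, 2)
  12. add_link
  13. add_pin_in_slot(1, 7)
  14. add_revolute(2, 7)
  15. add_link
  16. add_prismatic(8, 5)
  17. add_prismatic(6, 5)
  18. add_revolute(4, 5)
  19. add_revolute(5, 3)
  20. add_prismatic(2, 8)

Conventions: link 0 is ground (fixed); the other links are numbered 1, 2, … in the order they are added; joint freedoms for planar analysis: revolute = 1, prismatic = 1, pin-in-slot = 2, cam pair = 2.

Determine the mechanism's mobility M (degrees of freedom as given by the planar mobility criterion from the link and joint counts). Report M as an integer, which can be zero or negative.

ground; <1,0,0>
#1 <2,0,0>
PS:1↔0 J2 <2,0,1>
#2 <3,0,1>
#3 <4,0,1>
P:3↔0 J1 <4,1,1>
#4 <5,1,1>
#5 <6,1,1>
#6 <7,1,1>
C:4↔2 J2 <7,1,2>
P:0↔2 J1 <7,2,2>
R:6↔2 J1 <7,3,2>
#7 <8,3,2>
PS:1↔7 J2 <8,3,3>
R:2↔7 J1 <8,4,3>
#8 <9,4,3>
P:8↔5 J1 <9,5,3>
P:6↔5 J1 <9,6,3>
R:4↔5 J1 <9,7,3>
R:5↔3 J1 <9,8,3>
P:2↔8 J1 <9,9,3>
3×8 − 2×9 − 1×3 = 3

M = 3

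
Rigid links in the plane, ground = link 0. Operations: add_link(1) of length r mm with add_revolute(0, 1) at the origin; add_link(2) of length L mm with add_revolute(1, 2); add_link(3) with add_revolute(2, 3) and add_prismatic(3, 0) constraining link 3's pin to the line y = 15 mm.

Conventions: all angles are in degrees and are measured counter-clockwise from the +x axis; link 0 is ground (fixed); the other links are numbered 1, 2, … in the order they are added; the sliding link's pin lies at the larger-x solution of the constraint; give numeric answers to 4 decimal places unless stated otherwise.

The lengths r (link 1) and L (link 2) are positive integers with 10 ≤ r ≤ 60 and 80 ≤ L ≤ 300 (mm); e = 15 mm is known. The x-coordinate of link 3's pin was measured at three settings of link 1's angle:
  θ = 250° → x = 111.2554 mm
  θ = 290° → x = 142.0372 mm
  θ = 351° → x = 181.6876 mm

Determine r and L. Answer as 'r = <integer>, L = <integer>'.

constraint per measurement: (x − r cos θ)² + (r sin θ − e)² = L²
subtracting the θ₁ and θ₂ equations cancels the r² and L² terms:
r = (x₁² − x₂²) / (2[(x₁cos θ₁ + e sin θ₁) − (x₂cos θ₂ + e sin θ₂)]) = 45.0000 → r = 45
L² = (x₁ − r cos θ₁)² + (r sin θ₁ − e)² = 19320.9920 → L = 139.0000 → L = 139
check at θ₃=351°: x = 181.6876 (printed 181.6876) ✓

r = 45, L = 139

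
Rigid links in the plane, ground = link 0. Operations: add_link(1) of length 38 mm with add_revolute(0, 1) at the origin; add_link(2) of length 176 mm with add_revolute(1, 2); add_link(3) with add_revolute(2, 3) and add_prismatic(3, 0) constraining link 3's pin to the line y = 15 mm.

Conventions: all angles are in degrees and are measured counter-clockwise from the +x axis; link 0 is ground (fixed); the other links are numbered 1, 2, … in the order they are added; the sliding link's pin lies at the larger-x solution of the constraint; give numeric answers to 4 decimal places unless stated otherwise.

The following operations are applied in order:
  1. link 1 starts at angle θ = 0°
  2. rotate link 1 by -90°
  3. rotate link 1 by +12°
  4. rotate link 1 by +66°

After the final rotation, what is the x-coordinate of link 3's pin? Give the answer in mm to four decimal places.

geometry: r = 38 mm, L = 176 mm, e = 15 mm; θ starts at 0°
rotate link 1 by -90°: θ ← 0° -90° = -90°
rotate link 1 by +12°: θ ← -90° +12° = -78°
rotate link 1 by +66°: θ ← -78° +66° = -12°
crank pin P = (r cos θ, r sin θ) = (37.169609, -7.900644)
h = r sin θ − e = -7.900644 − 15 = -22.900644
x = r cos θ + √(L² − h²) = 37.169609 + 174.503755 = 211.673364

211.6734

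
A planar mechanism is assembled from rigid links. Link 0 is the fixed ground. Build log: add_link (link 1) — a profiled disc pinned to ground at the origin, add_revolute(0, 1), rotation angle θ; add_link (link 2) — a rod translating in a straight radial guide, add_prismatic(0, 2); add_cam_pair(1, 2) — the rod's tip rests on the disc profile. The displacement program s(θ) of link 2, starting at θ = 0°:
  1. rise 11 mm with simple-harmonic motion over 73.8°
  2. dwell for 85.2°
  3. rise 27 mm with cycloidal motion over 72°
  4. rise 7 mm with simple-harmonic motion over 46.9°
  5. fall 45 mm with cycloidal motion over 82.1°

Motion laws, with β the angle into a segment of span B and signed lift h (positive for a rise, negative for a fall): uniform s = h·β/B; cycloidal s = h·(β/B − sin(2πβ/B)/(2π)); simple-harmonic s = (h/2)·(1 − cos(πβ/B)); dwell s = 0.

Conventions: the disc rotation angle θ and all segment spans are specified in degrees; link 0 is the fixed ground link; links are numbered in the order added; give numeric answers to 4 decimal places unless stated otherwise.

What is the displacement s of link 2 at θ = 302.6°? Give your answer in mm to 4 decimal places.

seg 1 [0°–73.8°] simple-harmonic, h=11: full span → s += 11 → s = 11.0000
seg 2 [73.8°–159°] dwell: s stays 11.0000
seg 3 [159°–231°] cycloidal, h=27: full span → s += 27 → s = 38.0000
seg 4 [231°–277.9°] simple-harmonic, h=7: full span → s += 7 → s = 45.0000
seg 5 [277.9°–360°] cycloidal, h=-45: θ=302.6° here. β=24.7, B=82.1. -45·(0.3009 − sin(2π·0.3009)/(2π)) = -6.7389 → s = 38.2611

38.2611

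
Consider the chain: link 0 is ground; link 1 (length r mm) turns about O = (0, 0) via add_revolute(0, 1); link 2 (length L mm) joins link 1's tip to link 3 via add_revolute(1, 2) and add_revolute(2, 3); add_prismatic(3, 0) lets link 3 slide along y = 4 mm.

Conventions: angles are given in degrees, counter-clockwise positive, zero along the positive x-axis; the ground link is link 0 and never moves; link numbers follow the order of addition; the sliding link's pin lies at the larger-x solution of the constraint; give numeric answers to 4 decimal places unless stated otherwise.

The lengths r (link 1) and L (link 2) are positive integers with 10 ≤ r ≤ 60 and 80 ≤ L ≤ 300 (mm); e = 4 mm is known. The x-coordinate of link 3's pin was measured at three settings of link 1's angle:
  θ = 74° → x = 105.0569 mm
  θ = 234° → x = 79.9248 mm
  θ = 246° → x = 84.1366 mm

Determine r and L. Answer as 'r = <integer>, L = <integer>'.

constraint per measurement: (x − r cos θ)² + (r sin θ − e)² = L²
subtracting the θ₁ and θ₂ equations cancels the r² and L² terms:
r = (x₁² − x₂²) / (2[(x₁cos θ₁ + e sin θ₁) − (x₂cos θ₂ + e sin θ₂)]) = 28.0000 → r = 28
L² = (x₁ − r cos θ₁)² + (r sin θ₁ − e)² = 10000.0037 → L = 100.0000 → L = 100
check at θ₃=246°: x = 84.1366 (printed 84.1366) ✓

r = 28, L = 100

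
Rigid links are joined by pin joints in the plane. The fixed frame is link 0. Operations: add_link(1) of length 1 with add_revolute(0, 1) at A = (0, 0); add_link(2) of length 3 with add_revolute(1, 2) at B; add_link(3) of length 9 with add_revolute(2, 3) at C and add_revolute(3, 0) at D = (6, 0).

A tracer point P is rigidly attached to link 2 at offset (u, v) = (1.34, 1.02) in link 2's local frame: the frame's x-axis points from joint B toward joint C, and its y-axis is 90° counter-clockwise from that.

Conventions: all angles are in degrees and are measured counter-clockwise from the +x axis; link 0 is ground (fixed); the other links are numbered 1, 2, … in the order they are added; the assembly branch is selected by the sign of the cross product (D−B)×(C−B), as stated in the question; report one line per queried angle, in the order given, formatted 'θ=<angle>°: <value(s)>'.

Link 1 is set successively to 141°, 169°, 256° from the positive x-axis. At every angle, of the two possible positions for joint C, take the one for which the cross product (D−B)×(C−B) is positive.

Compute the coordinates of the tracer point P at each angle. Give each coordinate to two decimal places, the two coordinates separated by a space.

A=(0,0), D=(6.00,0)
θ=141°: B = A + 1.00·(cos141°, sin141°) = (-0.7771, 0.6293)
θ=141°: |BD| = 6.8063
θ=141°: circle(B,3.00) ∩ circle(D,9.00): a=-1.8861, h=2.3330
θ=141°:   candidates: C₊=(-2.4394,3.1267) cross=15.879; C₋=(-2.8708,-1.5193) cross=-15.879
θ=141°:   branch + wants cross > 0 → take C=(-2.4394,3.1267) (cross=15.879)
θ=141°: ex = (C−B)/|BC| = (-0.5541,0.8325); ey = (-0.8325,-0.5541)
θ=141°: P = B + 1.34·ex + 1.02·ey = (-2.3687,1.1796)
θ=169°: B = A + 1.00·(cos169°, sin169°) = (-0.9816, 0.1908)
θ=169°: |BD| = 6.9842
θ=169°: circle(B,3.00) ∩ circle(D,9.00): a=-1.6623, h=2.4973
θ=169°:   candidates: C₊=(-2.5751,2.7326) cross=17.442; C₋=(-2.7116,-2.2602) cross=-17.442
θ=169°:   branch + wants cross > 0 → take C=(-2.5751,2.7326) (cross=17.442)
θ=169°: ex = (C−B)/|BC| = (-0.5312,0.8473); ey = (-0.8473,-0.5312)
θ=169°: P = B + 1.34·ex + 1.02·ey = (-2.5576,0.7844)
θ=256°: B = A + 1.00·(cos256°, sin256°) = (-0.2419, -0.9703)
θ=256°: |BD| = 6.3169
θ=256°: circle(B,3.00) ∩ circle(D,9.00): a=-2.5406, h=1.5955
θ=256°:   candidates: C₊=(-2.9974,0.2160) cross=10.078; C₋=(-2.5073,-2.9371) cross=-10.078
θ=256°:   branch + wants cross > 0 → take C=(-2.9974,0.2160) (cross=10.078)
θ=256°: ex = (C−B)/|BC| = (-0.9185,0.3954); ey = (-0.3954,-0.9185)
θ=256°: P = B + 1.34·ex + 1.02·ey = (-1.8760,-1.3773)

θ=141°: -2.37 1.18
θ=169°: -2.56 0.78
θ=256°: -1.88 -1.38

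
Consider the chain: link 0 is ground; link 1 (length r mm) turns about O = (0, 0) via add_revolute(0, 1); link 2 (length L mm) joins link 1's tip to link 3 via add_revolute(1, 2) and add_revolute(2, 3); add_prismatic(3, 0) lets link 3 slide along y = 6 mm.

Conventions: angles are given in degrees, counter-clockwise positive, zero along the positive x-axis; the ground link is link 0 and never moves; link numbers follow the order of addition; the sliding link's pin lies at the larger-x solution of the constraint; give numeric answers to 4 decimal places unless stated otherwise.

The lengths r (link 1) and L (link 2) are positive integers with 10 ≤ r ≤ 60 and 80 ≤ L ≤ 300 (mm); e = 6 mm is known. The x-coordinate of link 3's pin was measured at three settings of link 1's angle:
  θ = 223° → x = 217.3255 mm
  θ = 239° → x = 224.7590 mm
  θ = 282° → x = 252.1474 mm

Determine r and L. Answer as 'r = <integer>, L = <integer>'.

constraint per measurement: (x − r cos θ)² + (r sin θ − e)² = L²
subtracting the θ₁ and θ₂ equations cancels the r² and L² terms:
r = (x₁² − x₂²) / (2[(x₁cos θ₁ + e sin θ₁) − (x₂cos θ₂ + e sin θ₂)]) = 38.9999 → r = 39
L² = (x₁ − r cos θ₁)² + (r sin θ₁ − e)² = 61504.0093 → L = 248.0000 → L = 248
check at θ₃=282°: x = 252.1474 (printed 252.1474) ✓

r = 39, L = 248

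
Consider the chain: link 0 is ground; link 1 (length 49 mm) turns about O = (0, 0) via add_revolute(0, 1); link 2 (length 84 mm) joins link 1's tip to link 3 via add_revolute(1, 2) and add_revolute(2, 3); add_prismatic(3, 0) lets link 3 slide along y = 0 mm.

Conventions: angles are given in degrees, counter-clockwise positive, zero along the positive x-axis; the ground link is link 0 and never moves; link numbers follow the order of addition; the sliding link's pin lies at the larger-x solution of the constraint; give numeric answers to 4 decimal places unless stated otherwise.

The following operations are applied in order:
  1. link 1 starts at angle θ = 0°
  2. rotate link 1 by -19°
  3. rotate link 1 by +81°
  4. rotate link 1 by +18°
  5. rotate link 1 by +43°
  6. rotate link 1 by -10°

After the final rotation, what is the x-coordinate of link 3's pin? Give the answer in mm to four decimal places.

geometry: r = 49 mm, L = 84 mm, e = 0 mm; θ starts at 0°
rotate link 1 by -19°: θ ← 0° -19° = -19°
rotate link 1 by +81°: θ ← -19° +81° = 62°
rotate link 1 by +18°: θ ← 62° +18° = 80°
rotate link 1 by +43°: θ ← 80° +43° = 123°
rotate link 1 by -10°: θ ← 123° -10° = 113°
crank pin P = (r cos θ, r sin θ) = (-19.145825, 45.104738)
h = r sin θ − e = 45.104738 − 0 = 45.104738
x = r cos θ + √(L² − h²) = -19.145825 + 70.862985 = 51.717160

51.7172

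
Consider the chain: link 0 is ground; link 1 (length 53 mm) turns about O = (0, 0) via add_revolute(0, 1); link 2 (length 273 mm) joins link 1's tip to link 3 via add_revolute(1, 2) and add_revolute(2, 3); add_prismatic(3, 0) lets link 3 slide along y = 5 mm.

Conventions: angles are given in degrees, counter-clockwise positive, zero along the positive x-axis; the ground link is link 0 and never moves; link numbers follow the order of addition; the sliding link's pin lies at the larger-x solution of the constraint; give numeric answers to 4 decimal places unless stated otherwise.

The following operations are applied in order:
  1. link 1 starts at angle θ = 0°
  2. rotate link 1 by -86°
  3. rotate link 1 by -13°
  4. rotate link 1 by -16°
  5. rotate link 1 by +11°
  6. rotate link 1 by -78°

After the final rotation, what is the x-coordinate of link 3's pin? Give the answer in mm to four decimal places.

geometry: r = 53 mm, L = 273 mm, e = 5 mm; θ starts at 0°
rotate link 1 by -86°: θ ← 0° -86° = -86°
rotate link 1 by -13°: θ ← -86° -13° = -99°
rotate link 1 by -16°: θ ← -99° -16° = -115°
rotate link 1 by +11°: θ ← -115° +11° = -104°
rotate link 1 by -78°: θ ← -104° -78° = -182°
crank pin P = (r cos θ, r sin θ) = (-52.967714, 1.849673)
h = r sin θ − e = 1.849673 − 5 = -3.150327
x = r cos θ + √(L² − h²) = -52.967714 + 272.981823 = 220.014109

220.0141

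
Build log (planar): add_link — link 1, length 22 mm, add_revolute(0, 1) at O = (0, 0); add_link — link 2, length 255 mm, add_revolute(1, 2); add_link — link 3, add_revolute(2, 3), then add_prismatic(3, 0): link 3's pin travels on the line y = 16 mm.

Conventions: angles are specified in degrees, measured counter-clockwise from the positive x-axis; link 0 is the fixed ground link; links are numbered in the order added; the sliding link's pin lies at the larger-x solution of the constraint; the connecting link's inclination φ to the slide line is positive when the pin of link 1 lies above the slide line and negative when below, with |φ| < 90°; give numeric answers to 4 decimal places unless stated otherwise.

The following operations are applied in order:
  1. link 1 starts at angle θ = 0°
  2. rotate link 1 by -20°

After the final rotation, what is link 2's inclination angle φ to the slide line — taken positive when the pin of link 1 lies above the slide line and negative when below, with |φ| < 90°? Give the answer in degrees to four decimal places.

geometry: r = 22 mm, L = 255 mm, e = 16 mm; θ starts at 0°
rotate link 1 by -20°: θ ← 0° -20° = -20°
h = r sin θ − e = -7.524443 − 16 = -23.524443
sin φ = h / L = -23.524443 / 255 = -0.09225272
φ = arcsin(-0.09225272) = -5.293218°

-5.2932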